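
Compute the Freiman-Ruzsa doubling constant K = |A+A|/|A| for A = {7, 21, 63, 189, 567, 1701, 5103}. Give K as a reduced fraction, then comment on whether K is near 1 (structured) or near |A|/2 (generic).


|A| = 7.
Compute A + A by enumerating all 49 pairs.
A + A = {14, 28, 42, 70, 84, 126, 196, 210, 252, 378, 574, 588, 630, 756, 1134, 1708, 1722, 1764, 1890, 2268, 3402, 5110, 5124, 5166, 5292, 5670, 6804, 10206}, so |A + A| = 28.
K = |A + A| / |A| = 28/7 = 4/1 ≈ 4.0000.
Reference: AP of size 7 gives K = 13/7 ≈ 1.8571; a fully generic set of size 7 gives K ≈ 4.0000.

|A| = 7, |A + A| = 28, K = 28/7 = 4/1.


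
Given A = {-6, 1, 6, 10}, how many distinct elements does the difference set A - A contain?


A - A = {a - a' : a, a' ∈ A}; |A| = 4.
Bounds: 2|A|-1 ≤ |A - A| ≤ |A|² - |A| + 1, i.e. 7 ≤ |A - A| ≤ 13.
Note: 0 ∈ A - A always (from a - a). The set is symmetric: if d ∈ A - A then -d ∈ A - A.
Enumerate nonzero differences d = a - a' with a > a' (then include -d):
Positive differences: {4, 5, 7, 9, 12, 16}
Full difference set: {0} ∪ (positive diffs) ∪ (negative diffs).
|A - A| = 1 + 2·6 = 13 (matches direct enumeration: 13).

|A - A| = 13


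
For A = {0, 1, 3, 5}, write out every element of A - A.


A - A = {a - a' : a, a' ∈ A}.
Compute a - a' for each ordered pair (a, a'):
a = 0: 0-0=0, 0-1=-1, 0-3=-3, 0-5=-5
a = 1: 1-0=1, 1-1=0, 1-3=-2, 1-5=-4
a = 3: 3-0=3, 3-1=2, 3-3=0, 3-5=-2
a = 5: 5-0=5, 5-1=4, 5-3=2, 5-5=0
Collecting distinct values (and noting 0 appears from a-a):
A - A = {-5, -4, -3, -2, -1, 0, 1, 2, 3, 4, 5}
|A - A| = 11

A - A = {-5, -4, -3, -2, -1, 0, 1, 2, 3, 4, 5}


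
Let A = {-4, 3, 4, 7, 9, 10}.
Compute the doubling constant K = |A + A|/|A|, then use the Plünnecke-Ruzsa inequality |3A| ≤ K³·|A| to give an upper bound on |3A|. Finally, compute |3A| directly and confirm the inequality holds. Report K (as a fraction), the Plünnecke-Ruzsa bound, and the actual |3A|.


|A| = 6.
Step 1: Compute A + A by enumerating all 36 pairs.
A + A = {-8, -1, 0, 3, 5, 6, 7, 8, 10, 11, 12, 13, 14, 16, 17, 18, 19, 20}, so |A + A| = 18.
Step 2: Doubling constant K = |A + A|/|A| = 18/6 = 18/6 ≈ 3.0000.
Step 3: Plünnecke-Ruzsa gives |3A| ≤ K³·|A| = (3.0000)³ · 6 ≈ 162.0000.
Step 4: Compute 3A = A + A + A directly by enumerating all triples (a,b,c) ∈ A³; |3A| = 33.
Step 5: Check 33 ≤ 162.0000? Yes ✓.

K = 18/6, Plünnecke-Ruzsa bound K³|A| ≈ 162.0000, |3A| = 33, inequality holds.


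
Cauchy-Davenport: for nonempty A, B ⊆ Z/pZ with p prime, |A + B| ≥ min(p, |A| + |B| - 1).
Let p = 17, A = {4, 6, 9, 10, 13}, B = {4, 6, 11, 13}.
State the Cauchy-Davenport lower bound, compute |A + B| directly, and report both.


Cauchy-Davenport: |A + B| ≥ min(p, |A| + |B| - 1) for A, B nonempty in Z/pZ.
|A| = 5, |B| = 4, p = 17.
CD lower bound = min(17, 5 + 4 - 1) = min(17, 8) = 8.
Compute A + B mod 17 directly:
a = 4: 4+4=8, 4+6=10, 4+11=15, 4+13=0
a = 6: 6+4=10, 6+6=12, 6+11=0, 6+13=2
a = 9: 9+4=13, 9+6=15, 9+11=3, 9+13=5
a = 10: 10+4=14, 10+6=16, 10+11=4, 10+13=6
a = 13: 13+4=0, 13+6=2, 13+11=7, 13+13=9
A + B = {0, 2, 3, 4, 5, 6, 7, 8, 9, 10, 12, 13, 14, 15, 16}, so |A + B| = 15.
Verify: 15 ≥ 8? Yes ✓.

CD lower bound = 8, actual |A + B| = 15.


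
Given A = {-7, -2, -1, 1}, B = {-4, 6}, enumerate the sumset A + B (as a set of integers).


A + B = {a + b : a ∈ A, b ∈ B}.
Enumerate all |A|·|B| = 4·2 = 8 pairs (a, b) and collect distinct sums.
a = -7: -7+-4=-11, -7+6=-1
a = -2: -2+-4=-6, -2+6=4
a = -1: -1+-4=-5, -1+6=5
a = 1: 1+-4=-3, 1+6=7
Collecting distinct sums: A + B = {-11, -6, -5, -3, -1, 4, 5, 7}
|A + B| = 8

A + B = {-11, -6, -5, -3, -1, 4, 5, 7}


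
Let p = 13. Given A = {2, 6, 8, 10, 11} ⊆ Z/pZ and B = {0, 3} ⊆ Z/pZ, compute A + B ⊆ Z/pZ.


Work in Z/13Z: reduce every sum a + b modulo 13.
Enumerate all 10 pairs:
a = 2: 2+0=2, 2+3=5
a = 6: 6+0=6, 6+3=9
a = 8: 8+0=8, 8+3=11
a = 10: 10+0=10, 10+3=0
a = 11: 11+0=11, 11+3=1
Distinct residues collected: {0, 1, 2, 5, 6, 8, 9, 10, 11}
|A + B| = 9 (out of 13 total residues).

A + B = {0, 1, 2, 5, 6, 8, 9, 10, 11}


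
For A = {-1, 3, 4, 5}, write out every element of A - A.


A - A = {a - a' : a, a' ∈ A}.
Compute a - a' for each ordered pair (a, a'):
a = -1: -1--1=0, -1-3=-4, -1-4=-5, -1-5=-6
a = 3: 3--1=4, 3-3=0, 3-4=-1, 3-5=-2
a = 4: 4--1=5, 4-3=1, 4-4=0, 4-5=-1
a = 5: 5--1=6, 5-3=2, 5-4=1, 5-5=0
Collecting distinct values (and noting 0 appears from a-a):
A - A = {-6, -5, -4, -2, -1, 0, 1, 2, 4, 5, 6}
|A - A| = 11

A - A = {-6, -5, -4, -2, -1, 0, 1, 2, 4, 5, 6}


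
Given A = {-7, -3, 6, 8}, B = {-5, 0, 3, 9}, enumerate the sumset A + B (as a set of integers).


A + B = {a + b : a ∈ A, b ∈ B}.
Enumerate all |A|·|B| = 4·4 = 16 pairs (a, b) and collect distinct sums.
a = -7: -7+-5=-12, -7+0=-7, -7+3=-4, -7+9=2
a = -3: -3+-5=-8, -3+0=-3, -3+3=0, -3+9=6
a = 6: 6+-5=1, 6+0=6, 6+3=9, 6+9=15
a = 8: 8+-5=3, 8+0=8, 8+3=11, 8+9=17
Collecting distinct sums: A + B = {-12, -8, -7, -4, -3, 0, 1, 2, 3, 6, 8, 9, 11, 15, 17}
|A + B| = 15

A + B = {-12, -8, -7, -4, -3, 0, 1, 2, 3, 6, 8, 9, 11, 15, 17}


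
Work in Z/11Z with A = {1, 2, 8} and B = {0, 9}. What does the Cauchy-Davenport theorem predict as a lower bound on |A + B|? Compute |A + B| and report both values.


Cauchy-Davenport: |A + B| ≥ min(p, |A| + |B| - 1) for A, B nonempty in Z/pZ.
|A| = 3, |B| = 2, p = 11.
CD lower bound = min(11, 3 + 2 - 1) = min(11, 4) = 4.
Compute A + B mod 11 directly:
a = 1: 1+0=1, 1+9=10
a = 2: 2+0=2, 2+9=0
a = 8: 8+0=8, 8+9=6
A + B = {0, 1, 2, 6, 8, 10}, so |A + B| = 6.
Verify: 6 ≥ 4? Yes ✓.

CD lower bound = 4, actual |A + B| = 6.


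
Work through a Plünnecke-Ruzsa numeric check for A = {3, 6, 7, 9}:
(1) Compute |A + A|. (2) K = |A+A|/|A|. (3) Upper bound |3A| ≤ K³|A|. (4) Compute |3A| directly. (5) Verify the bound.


|A| = 4.
Step 1: Compute A + A by enumerating all 16 pairs.
A + A = {6, 9, 10, 12, 13, 14, 15, 16, 18}, so |A + A| = 9.
Step 2: Doubling constant K = |A + A|/|A| = 9/4 = 9/4 ≈ 2.2500.
Step 3: Plünnecke-Ruzsa gives |3A| ≤ K³·|A| = (2.2500)³ · 4 ≈ 45.5625.
Step 4: Compute 3A = A + A + A directly by enumerating all triples (a,b,c) ∈ A³; |3A| = 15.
Step 5: Check 15 ≤ 45.5625? Yes ✓.

K = 9/4, Plünnecke-Ruzsa bound K³|A| ≈ 45.5625, |3A| = 15, inequality holds.


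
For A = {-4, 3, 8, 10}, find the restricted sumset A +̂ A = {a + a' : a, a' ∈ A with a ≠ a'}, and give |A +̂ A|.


Restricted sumset: A +̂ A = {a + a' : a ∈ A, a' ∈ A, a ≠ a'}.
Equivalently, take A + A and drop any sum 2a that is achievable ONLY as a + a for a ∈ A (i.e. sums representable only with equal summands).
Enumerate pairs (a, a') with a < a' (symmetric, so each unordered pair gives one sum; this covers all a ≠ a'):
  -4 + 3 = -1
  -4 + 8 = 4
  -4 + 10 = 6
  3 + 8 = 11
  3 + 10 = 13
  8 + 10 = 18
Collected distinct sums: {-1, 4, 6, 11, 13, 18}
|A +̂ A| = 6
(Reference bound: |A +̂ A| ≥ 2|A| - 3 for |A| ≥ 2, with |A| = 4 giving ≥ 5.)

|A +̂ A| = 6


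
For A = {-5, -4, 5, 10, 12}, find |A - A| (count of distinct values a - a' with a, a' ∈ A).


A - A = {a - a' : a, a' ∈ A}; |A| = 5.
Bounds: 2|A|-1 ≤ |A - A| ≤ |A|² - |A| + 1, i.e. 9 ≤ |A - A| ≤ 21.
Note: 0 ∈ A - A always (from a - a). The set is symmetric: if d ∈ A - A then -d ∈ A - A.
Enumerate nonzero differences d = a - a' with a > a' (then include -d):
Positive differences: {1, 2, 5, 7, 9, 10, 14, 15, 16, 17}
Full difference set: {0} ∪ (positive diffs) ∪ (negative diffs).
|A - A| = 1 + 2·10 = 21 (matches direct enumeration: 21).

|A - A| = 21


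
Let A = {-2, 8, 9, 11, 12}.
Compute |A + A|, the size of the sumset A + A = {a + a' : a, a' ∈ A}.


A + A = {a + a' : a, a' ∈ A}; |A| = 5.
General bounds: 2|A| - 1 ≤ |A + A| ≤ |A|(|A|+1)/2, i.e. 9 ≤ |A + A| ≤ 15.
Lower bound 2|A|-1 is attained iff A is an arithmetic progression.
Enumerate sums a + a' for a ≤ a' (symmetric, so this suffices):
a = -2: -2+-2=-4, -2+8=6, -2+9=7, -2+11=9, -2+12=10
a = 8: 8+8=16, 8+9=17, 8+11=19, 8+12=20
a = 9: 9+9=18, 9+11=20, 9+12=21
a = 11: 11+11=22, 11+12=23
a = 12: 12+12=24
Distinct sums: {-4, 6, 7, 9, 10, 16, 17, 18, 19, 20, 21, 22, 23, 24}
|A + A| = 14

|A + A| = 14


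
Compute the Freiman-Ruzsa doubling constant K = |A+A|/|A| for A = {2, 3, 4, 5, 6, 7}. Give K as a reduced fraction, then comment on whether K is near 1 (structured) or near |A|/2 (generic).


|A| = 6.
Compute A + A by enumerating all 36 pairs.
A + A = {4, 5, 6, 7, 8, 9, 10, 11, 12, 13, 14}, so |A + A| = 11.
K = |A + A| / |A| = 11/6 (already in lowest terms) ≈ 1.8333.
Reference: AP of size 6 gives K = 11/6 ≈ 1.8333; a fully generic set of size 6 gives K ≈ 3.5000.

|A| = 6, |A + A| = 11, K = 11/6.


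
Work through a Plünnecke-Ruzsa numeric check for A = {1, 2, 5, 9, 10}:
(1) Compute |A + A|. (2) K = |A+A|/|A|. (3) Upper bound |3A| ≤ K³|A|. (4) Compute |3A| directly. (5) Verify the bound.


|A| = 5.
Step 1: Compute A + A by enumerating all 25 pairs.
A + A = {2, 3, 4, 6, 7, 10, 11, 12, 14, 15, 18, 19, 20}, so |A + A| = 13.
Step 2: Doubling constant K = |A + A|/|A| = 13/5 = 13/5 ≈ 2.6000.
Step 3: Plünnecke-Ruzsa gives |3A| ≤ K³·|A| = (2.6000)³ · 5 ≈ 87.8800.
Step 4: Compute 3A = A + A + A directly by enumerating all triples (a,b,c) ∈ A³; |3A| = 25.
Step 5: Check 25 ≤ 87.8800? Yes ✓.

K = 13/5, Plünnecke-Ruzsa bound K³|A| ≈ 87.8800, |3A| = 25, inequality holds.


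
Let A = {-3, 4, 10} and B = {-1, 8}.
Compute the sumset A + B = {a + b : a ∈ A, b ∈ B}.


A + B = {a + b : a ∈ A, b ∈ B}.
Enumerate all |A|·|B| = 3·2 = 6 pairs (a, b) and collect distinct sums.
a = -3: -3+-1=-4, -3+8=5
a = 4: 4+-1=3, 4+8=12
a = 10: 10+-1=9, 10+8=18
Collecting distinct sums: A + B = {-4, 3, 5, 9, 12, 18}
|A + B| = 6

A + B = {-4, 3, 5, 9, 12, 18}


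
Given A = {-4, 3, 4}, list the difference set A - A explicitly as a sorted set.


A - A = {a - a' : a, a' ∈ A}.
Compute a - a' for each ordered pair (a, a'):
a = -4: -4--4=0, -4-3=-7, -4-4=-8
a = 3: 3--4=7, 3-3=0, 3-4=-1
a = 4: 4--4=8, 4-3=1, 4-4=0
Collecting distinct values (and noting 0 appears from a-a):
A - A = {-8, -7, -1, 0, 1, 7, 8}
|A - A| = 7

A - A = {-8, -7, -1, 0, 1, 7, 8}


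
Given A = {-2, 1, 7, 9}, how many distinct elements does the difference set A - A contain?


A - A = {a - a' : a, a' ∈ A}; |A| = 4.
Bounds: 2|A|-1 ≤ |A - A| ≤ |A|² - |A| + 1, i.e. 7 ≤ |A - A| ≤ 13.
Note: 0 ∈ A - A always (from a - a). The set is symmetric: if d ∈ A - A then -d ∈ A - A.
Enumerate nonzero differences d = a - a' with a > a' (then include -d):
Positive differences: {2, 3, 6, 8, 9, 11}
Full difference set: {0} ∪ (positive diffs) ∪ (negative diffs).
|A - A| = 1 + 2·6 = 13 (matches direct enumeration: 13).

|A - A| = 13


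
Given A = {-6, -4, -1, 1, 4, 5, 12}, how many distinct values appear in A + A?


A + A = {a + a' : a, a' ∈ A}; |A| = 7.
General bounds: 2|A| - 1 ≤ |A + A| ≤ |A|(|A|+1)/2, i.e. 13 ≤ |A + A| ≤ 28.
Lower bound 2|A|-1 is attained iff A is an arithmetic progression.
Enumerate sums a + a' for a ≤ a' (symmetric, so this suffices):
a = -6: -6+-6=-12, -6+-4=-10, -6+-1=-7, -6+1=-5, -6+4=-2, -6+5=-1, -6+12=6
a = -4: -4+-4=-8, -4+-1=-5, -4+1=-3, -4+4=0, -4+5=1, -4+12=8
a = -1: -1+-1=-2, -1+1=0, -1+4=3, -1+5=4, -1+12=11
a = 1: 1+1=2, 1+4=5, 1+5=6, 1+12=13
a = 4: 4+4=8, 4+5=9, 4+12=16
a = 5: 5+5=10, 5+12=17
a = 12: 12+12=24
Distinct sums: {-12, -10, -8, -7, -5, -3, -2, -1, 0, 1, 2, 3, 4, 5, 6, 8, 9, 10, 11, 13, 16, 17, 24}
|A + A| = 23

|A + A| = 23


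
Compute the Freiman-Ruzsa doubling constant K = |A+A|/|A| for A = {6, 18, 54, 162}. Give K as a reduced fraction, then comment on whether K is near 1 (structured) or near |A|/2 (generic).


|A| = 4.
Compute A + A by enumerating all 16 pairs.
A + A = {12, 24, 36, 60, 72, 108, 168, 180, 216, 324}, so |A + A| = 10.
K = |A + A| / |A| = 10/4 = 5/2 ≈ 2.5000.
Reference: AP of size 4 gives K = 7/4 ≈ 1.7500; a fully generic set of size 4 gives K ≈ 2.5000.

|A| = 4, |A + A| = 10, K = 10/4 = 5/2.


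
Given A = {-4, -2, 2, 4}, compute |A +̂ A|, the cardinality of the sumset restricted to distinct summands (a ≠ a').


Restricted sumset: A +̂ A = {a + a' : a ∈ A, a' ∈ A, a ≠ a'}.
Equivalently, take A + A and drop any sum 2a that is achievable ONLY as a + a for a ∈ A (i.e. sums representable only with equal summands).
Enumerate pairs (a, a') with a < a' (symmetric, so each unordered pair gives one sum; this covers all a ≠ a'):
  -4 + -2 = -6
  -4 + 2 = -2
  -4 + 4 = 0
  -2 + 2 = 0
  -2 + 4 = 2
  2 + 4 = 6
Collected distinct sums: {-6, -2, 0, 2, 6}
|A +̂ A| = 5
(Reference bound: |A +̂ A| ≥ 2|A| - 3 for |A| ≥ 2, with |A| = 4 giving ≥ 5.)

|A +̂ A| = 5


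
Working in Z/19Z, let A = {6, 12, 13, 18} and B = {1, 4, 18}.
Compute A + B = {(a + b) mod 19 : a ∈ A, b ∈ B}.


Work in Z/19Z: reduce every sum a + b modulo 19.
Enumerate all 12 pairs:
a = 6: 6+1=7, 6+4=10, 6+18=5
a = 12: 12+1=13, 12+4=16, 12+18=11
a = 13: 13+1=14, 13+4=17, 13+18=12
a = 18: 18+1=0, 18+4=3, 18+18=17
Distinct residues collected: {0, 3, 5, 7, 10, 11, 12, 13, 14, 16, 17}
|A + B| = 11 (out of 19 total residues).

A + B = {0, 3, 5, 7, 10, 11, 12, 13, 14, 16, 17}


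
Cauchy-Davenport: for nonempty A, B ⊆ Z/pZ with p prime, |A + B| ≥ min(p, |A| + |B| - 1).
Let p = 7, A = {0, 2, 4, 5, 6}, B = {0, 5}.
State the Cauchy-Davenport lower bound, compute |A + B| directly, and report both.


Cauchy-Davenport: |A + B| ≥ min(p, |A| + |B| - 1) for A, B nonempty in Z/pZ.
|A| = 5, |B| = 2, p = 7.
CD lower bound = min(7, 5 + 2 - 1) = min(7, 6) = 6.
Compute A + B mod 7 directly:
a = 0: 0+0=0, 0+5=5
a = 2: 2+0=2, 2+5=0
a = 4: 4+0=4, 4+5=2
a = 5: 5+0=5, 5+5=3
a = 6: 6+0=6, 6+5=4
A + B = {0, 2, 3, 4, 5, 6}, so |A + B| = 6.
Verify: 6 ≥ 6? Yes ✓.

CD lower bound = 6, actual |A + B| = 6.


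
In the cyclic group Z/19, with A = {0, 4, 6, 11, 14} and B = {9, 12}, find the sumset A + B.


Work in Z/19Z: reduce every sum a + b modulo 19.
Enumerate all 10 pairs:
a = 0: 0+9=9, 0+12=12
a = 4: 4+9=13, 4+12=16
a = 6: 6+9=15, 6+12=18
a = 11: 11+9=1, 11+12=4
a = 14: 14+9=4, 14+12=7
Distinct residues collected: {1, 4, 7, 9, 12, 13, 15, 16, 18}
|A + B| = 9 (out of 19 total residues).

A + B = {1, 4, 7, 9, 12, 13, 15, 16, 18}


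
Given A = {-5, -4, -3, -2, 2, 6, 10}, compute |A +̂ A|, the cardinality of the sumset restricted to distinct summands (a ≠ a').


Restricted sumset: A +̂ A = {a + a' : a ∈ A, a' ∈ A, a ≠ a'}.
Equivalently, take A + A and drop any sum 2a that is achievable ONLY as a + a for a ∈ A (i.e. sums representable only with equal summands).
Enumerate pairs (a, a') with a < a' (symmetric, so each unordered pair gives one sum; this covers all a ≠ a'):
  -5 + -4 = -9
  -5 + -3 = -8
  -5 + -2 = -7
  -5 + 2 = -3
  -5 + 6 = 1
  -5 + 10 = 5
  -4 + -3 = -7
  -4 + -2 = -6
  -4 + 2 = -2
  -4 + 6 = 2
  -4 + 10 = 6
  -3 + -2 = -5
  -3 + 2 = -1
  -3 + 6 = 3
  -3 + 10 = 7
  -2 + 2 = 0
  -2 + 6 = 4
  -2 + 10 = 8
  2 + 6 = 8
  2 + 10 = 12
  6 + 10 = 16
Collected distinct sums: {-9, -8, -7, -6, -5, -3, -2, -1, 0, 1, 2, 3, 4, 5, 6, 7, 8, 12, 16}
|A +̂ A| = 19
(Reference bound: |A +̂ A| ≥ 2|A| - 3 for |A| ≥ 2, with |A| = 7 giving ≥ 11.)

|A +̂ A| = 19


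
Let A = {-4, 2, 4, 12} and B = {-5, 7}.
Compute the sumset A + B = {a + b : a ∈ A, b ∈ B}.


A + B = {a + b : a ∈ A, b ∈ B}.
Enumerate all |A|·|B| = 4·2 = 8 pairs (a, b) and collect distinct sums.
a = -4: -4+-5=-9, -4+7=3
a = 2: 2+-5=-3, 2+7=9
a = 4: 4+-5=-1, 4+7=11
a = 12: 12+-5=7, 12+7=19
Collecting distinct sums: A + B = {-9, -3, -1, 3, 7, 9, 11, 19}
|A + B| = 8

A + B = {-9, -3, -1, 3, 7, 9, 11, 19}


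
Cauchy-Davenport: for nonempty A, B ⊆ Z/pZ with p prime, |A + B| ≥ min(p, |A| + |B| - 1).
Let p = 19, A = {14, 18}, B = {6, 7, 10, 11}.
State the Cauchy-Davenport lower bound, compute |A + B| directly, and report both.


Cauchy-Davenport: |A + B| ≥ min(p, |A| + |B| - 1) for A, B nonempty in Z/pZ.
|A| = 2, |B| = 4, p = 19.
CD lower bound = min(19, 2 + 4 - 1) = min(19, 5) = 5.
Compute A + B mod 19 directly:
a = 14: 14+6=1, 14+7=2, 14+10=5, 14+11=6
a = 18: 18+6=5, 18+7=6, 18+10=9, 18+11=10
A + B = {1, 2, 5, 6, 9, 10}, so |A + B| = 6.
Verify: 6 ≥ 5? Yes ✓.

CD lower bound = 5, actual |A + B| = 6.


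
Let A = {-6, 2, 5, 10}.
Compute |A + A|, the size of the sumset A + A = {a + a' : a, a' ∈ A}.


A + A = {a + a' : a, a' ∈ A}; |A| = 4.
General bounds: 2|A| - 1 ≤ |A + A| ≤ |A|(|A|+1)/2, i.e. 7 ≤ |A + A| ≤ 10.
Lower bound 2|A|-1 is attained iff A is an arithmetic progression.
Enumerate sums a + a' for a ≤ a' (symmetric, so this suffices):
a = -6: -6+-6=-12, -6+2=-4, -6+5=-1, -6+10=4
a = 2: 2+2=4, 2+5=7, 2+10=12
a = 5: 5+5=10, 5+10=15
a = 10: 10+10=20
Distinct sums: {-12, -4, -1, 4, 7, 10, 12, 15, 20}
|A + A| = 9

|A + A| = 9


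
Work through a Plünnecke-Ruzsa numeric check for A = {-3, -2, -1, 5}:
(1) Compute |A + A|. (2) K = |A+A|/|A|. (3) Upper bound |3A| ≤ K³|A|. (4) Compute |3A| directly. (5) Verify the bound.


|A| = 4.
Step 1: Compute A + A by enumerating all 16 pairs.
A + A = {-6, -5, -4, -3, -2, 2, 3, 4, 10}, so |A + A| = 9.
Step 2: Doubling constant K = |A + A|/|A| = 9/4 = 9/4 ≈ 2.2500.
Step 3: Plünnecke-Ruzsa gives |3A| ≤ K³·|A| = (2.2500)³ · 4 ≈ 45.5625.
Step 4: Compute 3A = A + A + A directly by enumerating all triples (a,b,c) ∈ A³; |3A| = 16.
Step 5: Check 16 ≤ 45.5625? Yes ✓.

K = 9/4, Plünnecke-Ruzsa bound K³|A| ≈ 45.5625, |3A| = 16, inequality holds.


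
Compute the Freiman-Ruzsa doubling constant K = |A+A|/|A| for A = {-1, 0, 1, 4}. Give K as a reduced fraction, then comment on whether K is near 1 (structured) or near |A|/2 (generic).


|A| = 4.
Compute A + A by enumerating all 16 pairs.
A + A = {-2, -1, 0, 1, 2, 3, 4, 5, 8}, so |A + A| = 9.
K = |A + A| / |A| = 9/4 (already in lowest terms) ≈ 2.2500.
Reference: AP of size 4 gives K = 7/4 ≈ 1.7500; a fully generic set of size 4 gives K ≈ 2.5000.

|A| = 4, |A + A| = 9, K = 9/4.


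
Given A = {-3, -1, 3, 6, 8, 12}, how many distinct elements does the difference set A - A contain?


A - A = {a - a' : a, a' ∈ A}; |A| = 6.
Bounds: 2|A|-1 ≤ |A - A| ≤ |A|² - |A| + 1, i.e. 11 ≤ |A - A| ≤ 31.
Note: 0 ∈ A - A always (from a - a). The set is symmetric: if d ∈ A - A then -d ∈ A - A.
Enumerate nonzero differences d = a - a' with a > a' (then include -d):
Positive differences: {2, 3, 4, 5, 6, 7, 9, 11, 13, 15}
Full difference set: {0} ∪ (positive diffs) ∪ (negative diffs).
|A - A| = 1 + 2·10 = 21 (matches direct enumeration: 21).

|A - A| = 21


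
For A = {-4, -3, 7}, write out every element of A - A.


A - A = {a - a' : a, a' ∈ A}.
Compute a - a' for each ordered pair (a, a'):
a = -4: -4--4=0, -4--3=-1, -4-7=-11
a = -3: -3--4=1, -3--3=0, -3-7=-10
a = 7: 7--4=11, 7--3=10, 7-7=0
Collecting distinct values (and noting 0 appears from a-a):
A - A = {-11, -10, -1, 0, 1, 10, 11}
|A - A| = 7

A - A = {-11, -10, -1, 0, 1, 10, 11}


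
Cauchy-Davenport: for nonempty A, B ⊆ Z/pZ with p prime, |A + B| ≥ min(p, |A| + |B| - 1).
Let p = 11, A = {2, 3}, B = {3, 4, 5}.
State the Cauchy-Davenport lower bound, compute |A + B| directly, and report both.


Cauchy-Davenport: |A + B| ≥ min(p, |A| + |B| - 1) for A, B nonempty in Z/pZ.
|A| = 2, |B| = 3, p = 11.
CD lower bound = min(11, 2 + 3 - 1) = min(11, 4) = 4.
Compute A + B mod 11 directly:
a = 2: 2+3=5, 2+4=6, 2+5=7
a = 3: 3+3=6, 3+4=7, 3+5=8
A + B = {5, 6, 7, 8}, so |A + B| = 4.
Verify: 4 ≥ 4? Yes ✓.

CD lower bound = 4, actual |A + B| = 4.


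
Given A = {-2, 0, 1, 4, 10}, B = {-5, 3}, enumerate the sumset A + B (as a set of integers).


A + B = {a + b : a ∈ A, b ∈ B}.
Enumerate all |A|·|B| = 5·2 = 10 pairs (a, b) and collect distinct sums.
a = -2: -2+-5=-7, -2+3=1
a = 0: 0+-5=-5, 0+3=3
a = 1: 1+-5=-4, 1+3=4
a = 4: 4+-5=-1, 4+3=7
a = 10: 10+-5=5, 10+3=13
Collecting distinct sums: A + B = {-7, -5, -4, -1, 1, 3, 4, 5, 7, 13}
|A + B| = 10

A + B = {-7, -5, -4, -1, 1, 3, 4, 5, 7, 13}


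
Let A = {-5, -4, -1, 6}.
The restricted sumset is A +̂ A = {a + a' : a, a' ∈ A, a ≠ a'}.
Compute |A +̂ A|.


Restricted sumset: A +̂ A = {a + a' : a ∈ A, a' ∈ A, a ≠ a'}.
Equivalently, take A + A and drop any sum 2a that is achievable ONLY as a + a for a ∈ A (i.e. sums representable only with equal summands).
Enumerate pairs (a, a') with a < a' (symmetric, so each unordered pair gives one sum; this covers all a ≠ a'):
  -5 + -4 = -9
  -5 + -1 = -6
  -5 + 6 = 1
  -4 + -1 = -5
  -4 + 6 = 2
  -1 + 6 = 5
Collected distinct sums: {-9, -6, -5, 1, 2, 5}
|A +̂ A| = 6
(Reference bound: |A +̂ A| ≥ 2|A| - 3 for |A| ≥ 2, with |A| = 4 giving ≥ 5.)

|A +̂ A| = 6


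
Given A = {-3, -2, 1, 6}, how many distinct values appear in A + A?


A + A = {a + a' : a, a' ∈ A}; |A| = 4.
General bounds: 2|A| - 1 ≤ |A + A| ≤ |A|(|A|+1)/2, i.e. 7 ≤ |A + A| ≤ 10.
Lower bound 2|A|-1 is attained iff A is an arithmetic progression.
Enumerate sums a + a' for a ≤ a' (symmetric, so this suffices):
a = -3: -3+-3=-6, -3+-2=-5, -3+1=-2, -3+6=3
a = -2: -2+-2=-4, -2+1=-1, -2+6=4
a = 1: 1+1=2, 1+6=7
a = 6: 6+6=12
Distinct sums: {-6, -5, -4, -2, -1, 2, 3, 4, 7, 12}
|A + A| = 10

|A + A| = 10


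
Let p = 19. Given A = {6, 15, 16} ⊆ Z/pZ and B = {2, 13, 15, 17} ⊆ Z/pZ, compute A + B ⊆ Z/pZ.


Work in Z/19Z: reduce every sum a + b modulo 19.
Enumerate all 12 pairs:
a = 6: 6+2=8, 6+13=0, 6+15=2, 6+17=4
a = 15: 15+2=17, 15+13=9, 15+15=11, 15+17=13
a = 16: 16+2=18, 16+13=10, 16+15=12, 16+17=14
Distinct residues collected: {0, 2, 4, 8, 9, 10, 11, 12, 13, 14, 17, 18}
|A + B| = 12 (out of 19 total residues).

A + B = {0, 2, 4, 8, 9, 10, 11, 12, 13, 14, 17, 18}


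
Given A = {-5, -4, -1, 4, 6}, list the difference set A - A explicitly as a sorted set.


A - A = {a - a' : a, a' ∈ A}.
Compute a - a' for each ordered pair (a, a'):
a = -5: -5--5=0, -5--4=-1, -5--1=-4, -5-4=-9, -5-6=-11
a = -4: -4--5=1, -4--4=0, -4--1=-3, -4-4=-8, -4-6=-10
a = -1: -1--5=4, -1--4=3, -1--1=0, -1-4=-5, -1-6=-7
a = 4: 4--5=9, 4--4=8, 4--1=5, 4-4=0, 4-6=-2
a = 6: 6--5=11, 6--4=10, 6--1=7, 6-4=2, 6-6=0
Collecting distinct values (and noting 0 appears from a-a):
A - A = {-11, -10, -9, -8, -7, -5, -4, -3, -2, -1, 0, 1, 2, 3, 4, 5, 7, 8, 9, 10, 11}
|A - A| = 21

A - A = {-11, -10, -9, -8, -7, -5, -4, -3, -2, -1, 0, 1, 2, 3, 4, 5, 7, 8, 9, 10, 11}


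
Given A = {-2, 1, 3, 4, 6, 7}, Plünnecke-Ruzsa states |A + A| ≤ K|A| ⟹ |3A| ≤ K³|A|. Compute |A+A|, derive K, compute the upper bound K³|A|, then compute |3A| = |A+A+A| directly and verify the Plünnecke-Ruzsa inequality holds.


|A| = 6.
Step 1: Compute A + A by enumerating all 36 pairs.
A + A = {-4, -1, 1, 2, 4, 5, 6, 7, 8, 9, 10, 11, 12, 13, 14}, so |A + A| = 15.
Step 2: Doubling constant K = |A + A|/|A| = 15/6 = 15/6 ≈ 2.5000.
Step 3: Plünnecke-Ruzsa gives |3A| ≤ K³·|A| = (2.5000)³ · 6 ≈ 93.7500.
Step 4: Compute 3A = A + A + A directly by enumerating all triples (a,b,c) ∈ A³; |3A| = 24.
Step 5: Check 24 ≤ 93.7500? Yes ✓.

K = 15/6, Plünnecke-Ruzsa bound K³|A| ≈ 93.7500, |3A| = 24, inequality holds.


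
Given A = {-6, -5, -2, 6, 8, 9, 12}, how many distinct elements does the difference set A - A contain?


A - A = {a - a' : a, a' ∈ A}; |A| = 7.
Bounds: 2|A|-1 ≤ |A - A| ≤ |A|² - |A| + 1, i.e. 13 ≤ |A - A| ≤ 43.
Note: 0 ∈ A - A always (from a - a). The set is symmetric: if d ∈ A - A then -d ∈ A - A.
Enumerate nonzero differences d = a - a' with a > a' (then include -d):
Positive differences: {1, 2, 3, 4, 6, 8, 10, 11, 12, 13, 14, 15, 17, 18}
Full difference set: {0} ∪ (positive diffs) ∪ (negative diffs).
|A - A| = 1 + 2·14 = 29 (matches direct enumeration: 29).

|A - A| = 29


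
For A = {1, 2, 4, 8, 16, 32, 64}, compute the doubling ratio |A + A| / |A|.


|A| = 7.
Compute A + A by enumerating all 49 pairs.
A + A = {2, 3, 4, 5, 6, 8, 9, 10, 12, 16, 17, 18, 20, 24, 32, 33, 34, 36, 40, 48, 64, 65, 66, 68, 72, 80, 96, 128}, so |A + A| = 28.
K = |A + A| / |A| = 28/7 = 4/1 ≈ 4.0000.
Reference: AP of size 7 gives K = 13/7 ≈ 1.8571; a fully generic set of size 7 gives K ≈ 4.0000.

|A| = 7, |A + A| = 28, K = 28/7 = 4/1.


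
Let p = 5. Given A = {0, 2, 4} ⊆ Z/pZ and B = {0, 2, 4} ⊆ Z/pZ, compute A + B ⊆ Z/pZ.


Work in Z/5Z: reduce every sum a + b modulo 5.
Enumerate all 9 pairs:
a = 0: 0+0=0, 0+2=2, 0+4=4
a = 2: 2+0=2, 2+2=4, 2+4=1
a = 4: 4+0=4, 4+2=1, 4+4=3
Distinct residues collected: {0, 1, 2, 3, 4}
|A + B| = 5 (out of 5 total residues).

A + B = {0, 1, 2, 3, 4}


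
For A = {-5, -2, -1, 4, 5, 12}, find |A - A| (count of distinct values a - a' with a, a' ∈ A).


A - A = {a - a' : a, a' ∈ A}; |A| = 6.
Bounds: 2|A|-1 ≤ |A - A| ≤ |A|² - |A| + 1, i.e. 11 ≤ |A - A| ≤ 31.
Note: 0 ∈ A - A always (from a - a). The set is symmetric: if d ∈ A - A then -d ∈ A - A.
Enumerate nonzero differences d = a - a' with a > a' (then include -d):
Positive differences: {1, 3, 4, 5, 6, 7, 8, 9, 10, 13, 14, 17}
Full difference set: {0} ∪ (positive diffs) ∪ (negative diffs).
|A - A| = 1 + 2·12 = 25 (matches direct enumeration: 25).

|A - A| = 25


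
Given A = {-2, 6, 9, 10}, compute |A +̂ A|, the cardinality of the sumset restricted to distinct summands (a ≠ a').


Restricted sumset: A +̂ A = {a + a' : a ∈ A, a' ∈ A, a ≠ a'}.
Equivalently, take A + A and drop any sum 2a that is achievable ONLY as a + a for a ∈ A (i.e. sums representable only with equal summands).
Enumerate pairs (a, a') with a < a' (symmetric, so each unordered pair gives one sum; this covers all a ≠ a'):
  -2 + 6 = 4
  -2 + 9 = 7
  -2 + 10 = 8
  6 + 9 = 15
  6 + 10 = 16
  9 + 10 = 19
Collected distinct sums: {4, 7, 8, 15, 16, 19}
|A +̂ A| = 6
(Reference bound: |A +̂ A| ≥ 2|A| - 3 for |A| ≥ 2, with |A| = 4 giving ≥ 5.)

|A +̂ A| = 6


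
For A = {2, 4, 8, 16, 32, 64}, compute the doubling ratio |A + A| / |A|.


|A| = 6.
Compute A + A by enumerating all 36 pairs.
A + A = {4, 6, 8, 10, 12, 16, 18, 20, 24, 32, 34, 36, 40, 48, 64, 66, 68, 72, 80, 96, 128}, so |A + A| = 21.
K = |A + A| / |A| = 21/6 = 7/2 ≈ 3.5000.
Reference: AP of size 6 gives K = 11/6 ≈ 1.8333; a fully generic set of size 6 gives K ≈ 3.5000.

|A| = 6, |A + A| = 21, K = 21/6 = 7/2.


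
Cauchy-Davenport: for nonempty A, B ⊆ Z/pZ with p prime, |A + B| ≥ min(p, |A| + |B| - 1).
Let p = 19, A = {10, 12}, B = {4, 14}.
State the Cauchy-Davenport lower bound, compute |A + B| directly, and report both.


Cauchy-Davenport: |A + B| ≥ min(p, |A| + |B| - 1) for A, B nonempty in Z/pZ.
|A| = 2, |B| = 2, p = 19.
CD lower bound = min(19, 2 + 2 - 1) = min(19, 3) = 3.
Compute A + B mod 19 directly:
a = 10: 10+4=14, 10+14=5
a = 12: 12+4=16, 12+14=7
A + B = {5, 7, 14, 16}, so |A + B| = 4.
Verify: 4 ≥ 3? Yes ✓.

CD lower bound = 3, actual |A + B| = 4.


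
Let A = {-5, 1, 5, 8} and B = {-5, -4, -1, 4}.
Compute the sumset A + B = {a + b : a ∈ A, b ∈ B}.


A + B = {a + b : a ∈ A, b ∈ B}.
Enumerate all |A|·|B| = 4·4 = 16 pairs (a, b) and collect distinct sums.
a = -5: -5+-5=-10, -5+-4=-9, -5+-1=-6, -5+4=-1
a = 1: 1+-5=-4, 1+-4=-3, 1+-1=0, 1+4=5
a = 5: 5+-5=0, 5+-4=1, 5+-1=4, 5+4=9
a = 8: 8+-5=3, 8+-4=4, 8+-1=7, 8+4=12
Collecting distinct sums: A + B = {-10, -9, -6, -4, -3, -1, 0, 1, 3, 4, 5, 7, 9, 12}
|A + B| = 14

A + B = {-10, -9, -6, -4, -3, -1, 0, 1, 3, 4, 5, 7, 9, 12}


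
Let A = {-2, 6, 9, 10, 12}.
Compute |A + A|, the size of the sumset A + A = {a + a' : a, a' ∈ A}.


A + A = {a + a' : a, a' ∈ A}; |A| = 5.
General bounds: 2|A| - 1 ≤ |A + A| ≤ |A|(|A|+1)/2, i.e. 9 ≤ |A + A| ≤ 15.
Lower bound 2|A|-1 is attained iff A is an arithmetic progression.
Enumerate sums a + a' for a ≤ a' (symmetric, so this suffices):
a = -2: -2+-2=-4, -2+6=4, -2+9=7, -2+10=8, -2+12=10
a = 6: 6+6=12, 6+9=15, 6+10=16, 6+12=18
a = 9: 9+9=18, 9+10=19, 9+12=21
a = 10: 10+10=20, 10+12=22
a = 12: 12+12=24
Distinct sums: {-4, 4, 7, 8, 10, 12, 15, 16, 18, 19, 20, 21, 22, 24}
|A + A| = 14

|A + A| = 14


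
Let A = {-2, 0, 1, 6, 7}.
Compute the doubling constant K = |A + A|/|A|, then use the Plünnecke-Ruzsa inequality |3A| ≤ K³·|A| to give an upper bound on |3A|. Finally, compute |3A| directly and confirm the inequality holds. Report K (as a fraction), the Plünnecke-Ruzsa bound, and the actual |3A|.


|A| = 5.
Step 1: Compute A + A by enumerating all 25 pairs.
A + A = {-4, -2, -1, 0, 1, 2, 4, 5, 6, 7, 8, 12, 13, 14}, so |A + A| = 14.
Step 2: Doubling constant K = |A + A|/|A| = 14/5 = 14/5 ≈ 2.8000.
Step 3: Plünnecke-Ruzsa gives |3A| ≤ K³·|A| = (2.8000)³ · 5 ≈ 109.7600.
Step 4: Compute 3A = A + A + A directly by enumerating all triples (a,b,c) ∈ A³; |3A| = 25.
Step 5: Check 25 ≤ 109.7600? Yes ✓.

K = 14/5, Plünnecke-Ruzsa bound K³|A| ≈ 109.7600, |3A| = 25, inequality holds.


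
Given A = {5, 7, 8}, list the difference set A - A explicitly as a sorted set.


A - A = {a - a' : a, a' ∈ A}.
Compute a - a' for each ordered pair (a, a'):
a = 5: 5-5=0, 5-7=-2, 5-8=-3
a = 7: 7-5=2, 7-7=0, 7-8=-1
a = 8: 8-5=3, 8-7=1, 8-8=0
Collecting distinct values (and noting 0 appears from a-a):
A - A = {-3, -2, -1, 0, 1, 2, 3}
|A - A| = 7

A - A = {-3, -2, -1, 0, 1, 2, 3}


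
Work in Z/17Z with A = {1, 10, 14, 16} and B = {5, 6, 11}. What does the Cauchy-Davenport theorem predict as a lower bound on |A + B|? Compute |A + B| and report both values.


Cauchy-Davenport: |A + B| ≥ min(p, |A| + |B| - 1) for A, B nonempty in Z/pZ.
|A| = 4, |B| = 3, p = 17.
CD lower bound = min(17, 4 + 3 - 1) = min(17, 6) = 6.
Compute A + B mod 17 directly:
a = 1: 1+5=6, 1+6=7, 1+11=12
a = 10: 10+5=15, 10+6=16, 10+11=4
a = 14: 14+5=2, 14+6=3, 14+11=8
a = 16: 16+5=4, 16+6=5, 16+11=10
A + B = {2, 3, 4, 5, 6, 7, 8, 10, 12, 15, 16}, so |A + B| = 11.
Verify: 11 ≥ 6? Yes ✓.

CD lower bound = 6, actual |A + B| = 11.


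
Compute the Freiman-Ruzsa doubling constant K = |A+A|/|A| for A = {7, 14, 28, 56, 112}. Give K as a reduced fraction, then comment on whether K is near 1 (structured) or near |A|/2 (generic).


|A| = 5.
Compute A + A by enumerating all 25 pairs.
A + A = {14, 21, 28, 35, 42, 56, 63, 70, 84, 112, 119, 126, 140, 168, 224}, so |A + A| = 15.
K = |A + A| / |A| = 15/5 = 3/1 ≈ 3.0000.
Reference: AP of size 5 gives K = 9/5 ≈ 1.8000; a fully generic set of size 5 gives K ≈ 3.0000.

|A| = 5, |A + A| = 15, K = 15/5 = 3/1.


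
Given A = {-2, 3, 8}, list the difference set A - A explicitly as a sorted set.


A - A = {a - a' : a, a' ∈ A}.
Compute a - a' for each ordered pair (a, a'):
a = -2: -2--2=0, -2-3=-5, -2-8=-10
a = 3: 3--2=5, 3-3=0, 3-8=-5
a = 8: 8--2=10, 8-3=5, 8-8=0
Collecting distinct values (and noting 0 appears from a-a):
A - A = {-10, -5, 0, 5, 10}
|A - A| = 5

A - A = {-10, -5, 0, 5, 10}


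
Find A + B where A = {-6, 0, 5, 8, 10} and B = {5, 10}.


A + B = {a + b : a ∈ A, b ∈ B}.
Enumerate all |A|·|B| = 5·2 = 10 pairs (a, b) and collect distinct sums.
a = -6: -6+5=-1, -6+10=4
a = 0: 0+5=5, 0+10=10
a = 5: 5+5=10, 5+10=15
a = 8: 8+5=13, 8+10=18
a = 10: 10+5=15, 10+10=20
Collecting distinct sums: A + B = {-1, 4, 5, 10, 13, 15, 18, 20}
|A + B| = 8

A + B = {-1, 4, 5, 10, 13, 15, 18, 20}


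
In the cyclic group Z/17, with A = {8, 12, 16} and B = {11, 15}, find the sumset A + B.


Work in Z/17Z: reduce every sum a + b modulo 17.
Enumerate all 6 pairs:
a = 8: 8+11=2, 8+15=6
a = 12: 12+11=6, 12+15=10
a = 16: 16+11=10, 16+15=14
Distinct residues collected: {2, 6, 10, 14}
|A + B| = 4 (out of 17 total residues).

A + B = {2, 6, 10, 14}


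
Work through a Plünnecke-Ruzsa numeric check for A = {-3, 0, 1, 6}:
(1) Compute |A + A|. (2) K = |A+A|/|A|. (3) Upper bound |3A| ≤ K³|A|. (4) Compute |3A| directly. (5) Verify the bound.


|A| = 4.
Step 1: Compute A + A by enumerating all 16 pairs.
A + A = {-6, -3, -2, 0, 1, 2, 3, 6, 7, 12}, so |A + A| = 10.
Step 2: Doubling constant K = |A + A|/|A| = 10/4 = 10/4 ≈ 2.5000.
Step 3: Plünnecke-Ruzsa gives |3A| ≤ K³·|A| = (2.5000)³ · 4 ≈ 62.5000.
Step 4: Compute 3A = A + A + A directly by enumerating all triples (a,b,c) ∈ A³; |3A| = 18.
Step 5: Check 18 ≤ 62.5000? Yes ✓.

K = 10/4, Plünnecke-Ruzsa bound K³|A| ≈ 62.5000, |3A| = 18, inequality holds.


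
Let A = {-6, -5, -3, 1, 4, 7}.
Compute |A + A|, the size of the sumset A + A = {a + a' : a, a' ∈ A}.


A + A = {a + a' : a, a' ∈ A}; |A| = 6.
General bounds: 2|A| - 1 ≤ |A + A| ≤ |A|(|A|+1)/2, i.e. 11 ≤ |A + A| ≤ 21.
Lower bound 2|A|-1 is attained iff A is an arithmetic progression.
Enumerate sums a + a' for a ≤ a' (symmetric, so this suffices):
a = -6: -6+-6=-12, -6+-5=-11, -6+-3=-9, -6+1=-5, -6+4=-2, -6+7=1
a = -5: -5+-5=-10, -5+-3=-8, -5+1=-4, -5+4=-1, -5+7=2
a = -3: -3+-3=-6, -3+1=-2, -3+4=1, -3+7=4
a = 1: 1+1=2, 1+4=5, 1+7=8
a = 4: 4+4=8, 4+7=11
a = 7: 7+7=14
Distinct sums: {-12, -11, -10, -9, -8, -6, -5, -4, -2, -1, 1, 2, 4, 5, 8, 11, 14}
|A + A| = 17

|A + A| = 17


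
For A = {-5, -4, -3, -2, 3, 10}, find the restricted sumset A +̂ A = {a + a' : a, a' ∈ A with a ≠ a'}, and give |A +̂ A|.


Restricted sumset: A +̂ A = {a + a' : a ∈ A, a' ∈ A, a ≠ a'}.
Equivalently, take A + A and drop any sum 2a that is achievable ONLY as a + a for a ∈ A (i.e. sums representable only with equal summands).
Enumerate pairs (a, a') with a < a' (symmetric, so each unordered pair gives one sum; this covers all a ≠ a'):
  -5 + -4 = -9
  -5 + -3 = -8
  -5 + -2 = -7
  -5 + 3 = -2
  -5 + 10 = 5
  -4 + -3 = -7
  -4 + -2 = -6
  -4 + 3 = -1
  -4 + 10 = 6
  -3 + -2 = -5
  -3 + 3 = 0
  -3 + 10 = 7
  -2 + 3 = 1
  -2 + 10 = 8
  3 + 10 = 13
Collected distinct sums: {-9, -8, -7, -6, -5, -2, -1, 0, 1, 5, 6, 7, 8, 13}
|A +̂ A| = 14
(Reference bound: |A +̂ A| ≥ 2|A| - 3 for |A| ≥ 2, with |A| = 6 giving ≥ 9.)

|A +̂ A| = 14


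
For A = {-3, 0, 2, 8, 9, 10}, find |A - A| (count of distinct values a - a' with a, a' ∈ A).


A - A = {a - a' : a, a' ∈ A}; |A| = 6.
Bounds: 2|A|-1 ≤ |A - A| ≤ |A|² - |A| + 1, i.e. 11 ≤ |A - A| ≤ 31.
Note: 0 ∈ A - A always (from a - a). The set is symmetric: if d ∈ A - A then -d ∈ A - A.
Enumerate nonzero differences d = a - a' with a > a' (then include -d):
Positive differences: {1, 2, 3, 5, 6, 7, 8, 9, 10, 11, 12, 13}
Full difference set: {0} ∪ (positive diffs) ∪ (negative diffs).
|A - A| = 1 + 2·12 = 25 (matches direct enumeration: 25).

|A - A| = 25


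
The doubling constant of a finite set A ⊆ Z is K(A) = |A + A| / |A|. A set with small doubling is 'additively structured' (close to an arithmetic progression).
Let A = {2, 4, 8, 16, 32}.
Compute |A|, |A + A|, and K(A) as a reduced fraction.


|A| = 5.
Compute A + A by enumerating all 25 pairs.
A + A = {4, 6, 8, 10, 12, 16, 18, 20, 24, 32, 34, 36, 40, 48, 64}, so |A + A| = 15.
K = |A + A| / |A| = 15/5 = 3/1 ≈ 3.0000.
Reference: AP of size 5 gives K = 9/5 ≈ 1.8000; a fully generic set of size 5 gives K ≈ 3.0000.

|A| = 5, |A + A| = 15, K = 15/5 = 3/1.


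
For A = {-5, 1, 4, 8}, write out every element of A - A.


A - A = {a - a' : a, a' ∈ A}.
Compute a - a' for each ordered pair (a, a'):
a = -5: -5--5=0, -5-1=-6, -5-4=-9, -5-8=-13
a = 1: 1--5=6, 1-1=0, 1-4=-3, 1-8=-7
a = 4: 4--5=9, 4-1=3, 4-4=0, 4-8=-4
a = 8: 8--5=13, 8-1=7, 8-4=4, 8-8=0
Collecting distinct values (and noting 0 appears from a-a):
A - A = {-13, -9, -7, -6, -4, -3, 0, 3, 4, 6, 7, 9, 13}
|A - A| = 13

A - A = {-13, -9, -7, -6, -4, -3, 0, 3, 4, 6, 7, 9, 13}


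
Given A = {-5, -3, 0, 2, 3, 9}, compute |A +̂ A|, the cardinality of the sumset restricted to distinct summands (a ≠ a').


Restricted sumset: A +̂ A = {a + a' : a ∈ A, a' ∈ A, a ≠ a'}.
Equivalently, take A + A and drop any sum 2a that is achievable ONLY as a + a for a ∈ A (i.e. sums representable only with equal summands).
Enumerate pairs (a, a') with a < a' (symmetric, so each unordered pair gives one sum; this covers all a ≠ a'):
  -5 + -3 = -8
  -5 + 0 = -5
  -5 + 2 = -3
  -5 + 3 = -2
  -5 + 9 = 4
  -3 + 0 = -3
  -3 + 2 = -1
  -3 + 3 = 0
  -3 + 9 = 6
  0 + 2 = 2
  0 + 3 = 3
  0 + 9 = 9
  2 + 3 = 5
  2 + 9 = 11
  3 + 9 = 12
Collected distinct sums: {-8, -5, -3, -2, -1, 0, 2, 3, 4, 5, 6, 9, 11, 12}
|A +̂ A| = 14
(Reference bound: |A +̂ A| ≥ 2|A| - 3 for |A| ≥ 2, with |A| = 6 giving ≥ 9.)

|A +̂ A| = 14


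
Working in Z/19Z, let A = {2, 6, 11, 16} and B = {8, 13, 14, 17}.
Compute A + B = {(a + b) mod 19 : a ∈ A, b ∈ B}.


Work in Z/19Z: reduce every sum a + b modulo 19.
Enumerate all 16 pairs:
a = 2: 2+8=10, 2+13=15, 2+14=16, 2+17=0
a = 6: 6+8=14, 6+13=0, 6+14=1, 6+17=4
a = 11: 11+8=0, 11+13=5, 11+14=6, 11+17=9
a = 16: 16+8=5, 16+13=10, 16+14=11, 16+17=14
Distinct residues collected: {0, 1, 4, 5, 6, 9, 10, 11, 14, 15, 16}
|A + B| = 11 (out of 19 total residues).

A + B = {0, 1, 4, 5, 6, 9, 10, 11, 14, 15, 16}


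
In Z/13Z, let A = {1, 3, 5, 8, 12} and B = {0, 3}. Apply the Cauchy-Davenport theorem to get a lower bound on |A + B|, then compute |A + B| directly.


Cauchy-Davenport: |A + B| ≥ min(p, |A| + |B| - 1) for A, B nonempty in Z/pZ.
|A| = 5, |B| = 2, p = 13.
CD lower bound = min(13, 5 + 2 - 1) = min(13, 6) = 6.
Compute A + B mod 13 directly:
a = 1: 1+0=1, 1+3=4
a = 3: 3+0=3, 3+3=6
a = 5: 5+0=5, 5+3=8
a = 8: 8+0=8, 8+3=11
a = 12: 12+0=12, 12+3=2
A + B = {1, 2, 3, 4, 5, 6, 8, 11, 12}, so |A + B| = 9.
Verify: 9 ≥ 6? Yes ✓.

CD lower bound = 6, actual |A + B| = 9.


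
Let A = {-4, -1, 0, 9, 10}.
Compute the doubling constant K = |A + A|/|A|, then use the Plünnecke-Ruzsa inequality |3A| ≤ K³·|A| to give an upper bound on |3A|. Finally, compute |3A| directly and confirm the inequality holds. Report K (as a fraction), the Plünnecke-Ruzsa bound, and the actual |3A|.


|A| = 5.
Step 1: Compute A + A by enumerating all 25 pairs.
A + A = {-8, -5, -4, -2, -1, 0, 5, 6, 8, 9, 10, 18, 19, 20}, so |A + A| = 14.
Step 2: Doubling constant K = |A + A|/|A| = 14/5 = 14/5 ≈ 2.8000.
Step 3: Plünnecke-Ruzsa gives |3A| ≤ K³·|A| = (2.8000)³ · 5 ≈ 109.7600.
Step 4: Compute 3A = A + A + A directly by enumerating all triples (a,b,c) ∈ A³; |3A| = 30.
Step 5: Check 30 ≤ 109.7600? Yes ✓.

K = 14/5, Plünnecke-Ruzsa bound K³|A| ≈ 109.7600, |3A| = 30, inequality holds.


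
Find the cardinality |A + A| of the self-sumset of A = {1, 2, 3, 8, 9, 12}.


A + A = {a + a' : a, a' ∈ A}; |A| = 6.
General bounds: 2|A| - 1 ≤ |A + A| ≤ |A|(|A|+1)/2, i.e. 11 ≤ |A + A| ≤ 21.
Lower bound 2|A|-1 is attained iff A is an arithmetic progression.
Enumerate sums a + a' for a ≤ a' (symmetric, so this suffices):
a = 1: 1+1=2, 1+2=3, 1+3=4, 1+8=9, 1+9=10, 1+12=13
a = 2: 2+2=4, 2+3=5, 2+8=10, 2+9=11, 2+12=14
a = 3: 3+3=6, 3+8=11, 3+9=12, 3+12=15
a = 8: 8+8=16, 8+9=17, 8+12=20
a = 9: 9+9=18, 9+12=21
a = 12: 12+12=24
Distinct sums: {2, 3, 4, 5, 6, 9, 10, 11, 12, 13, 14, 15, 16, 17, 18, 20, 21, 24}
|A + A| = 18

|A + A| = 18


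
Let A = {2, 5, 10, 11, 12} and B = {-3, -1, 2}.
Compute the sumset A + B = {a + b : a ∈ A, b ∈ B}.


A + B = {a + b : a ∈ A, b ∈ B}.
Enumerate all |A|·|B| = 5·3 = 15 pairs (a, b) and collect distinct sums.
a = 2: 2+-3=-1, 2+-1=1, 2+2=4
a = 5: 5+-3=2, 5+-1=4, 5+2=7
a = 10: 10+-3=7, 10+-1=9, 10+2=12
a = 11: 11+-3=8, 11+-1=10, 11+2=13
a = 12: 12+-3=9, 12+-1=11, 12+2=14
Collecting distinct sums: A + B = {-1, 1, 2, 4, 7, 8, 9, 10, 11, 12, 13, 14}
|A + B| = 12

A + B = {-1, 1, 2, 4, 7, 8, 9, 10, 11, 12, 13, 14}


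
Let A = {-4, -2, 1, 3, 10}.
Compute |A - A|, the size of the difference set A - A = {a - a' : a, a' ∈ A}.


A - A = {a - a' : a, a' ∈ A}; |A| = 5.
Bounds: 2|A|-1 ≤ |A - A| ≤ |A|² - |A| + 1, i.e. 9 ≤ |A - A| ≤ 21.
Note: 0 ∈ A - A always (from a - a). The set is symmetric: if d ∈ A - A then -d ∈ A - A.
Enumerate nonzero differences d = a - a' with a > a' (then include -d):
Positive differences: {2, 3, 5, 7, 9, 12, 14}
Full difference set: {0} ∪ (positive diffs) ∪ (negative diffs).
|A - A| = 1 + 2·7 = 15 (matches direct enumeration: 15).

|A - A| = 15


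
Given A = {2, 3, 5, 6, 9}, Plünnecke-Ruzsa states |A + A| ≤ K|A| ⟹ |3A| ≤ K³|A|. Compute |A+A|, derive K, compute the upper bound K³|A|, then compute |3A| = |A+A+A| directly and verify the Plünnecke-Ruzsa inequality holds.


|A| = 5.
Step 1: Compute A + A by enumerating all 25 pairs.
A + A = {4, 5, 6, 7, 8, 9, 10, 11, 12, 14, 15, 18}, so |A + A| = 12.
Step 2: Doubling constant K = |A + A|/|A| = 12/5 = 12/5 ≈ 2.4000.
Step 3: Plünnecke-Ruzsa gives |3A| ≤ K³·|A| = (2.4000)³ · 5 ≈ 69.1200.
Step 4: Compute 3A = A + A + A directly by enumerating all triples (a,b,c) ∈ A³; |3A| = 19.
Step 5: Check 19 ≤ 69.1200? Yes ✓.

K = 12/5, Plünnecke-Ruzsa bound K³|A| ≈ 69.1200, |3A| = 19, inequality holds.
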